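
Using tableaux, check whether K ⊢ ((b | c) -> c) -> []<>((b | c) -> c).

Tableau for the negation ~(((b | c) -> c) -> []<>((b | c) -> c)):
1. ~(((b | c) -> c) -> []<>((b | c) -> c)), w0
2. (b | c) -> c, w0
3. ~[]<>((b | c) -> c), w0
4. c, w0
5. ~<>((b | c) -> c), w1
Accessibility: w0Rw1
The negation has an open branch (countermodel exists).

Invalid (countermodel exists)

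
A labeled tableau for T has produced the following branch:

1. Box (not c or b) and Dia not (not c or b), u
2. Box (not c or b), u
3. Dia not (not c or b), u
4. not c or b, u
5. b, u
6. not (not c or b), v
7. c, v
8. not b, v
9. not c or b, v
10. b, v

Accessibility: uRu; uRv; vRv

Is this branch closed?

Both b and not b appear at v.

Closed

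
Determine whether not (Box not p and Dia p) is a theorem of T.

Yes, valid

Tableau for the negation Box not p and Dia p:
1. Box not p and Dia p, w0
2. Box not p, w0
3. Dia p, w0
4. not p, w0
5. p, w1
6. not p, w1
Accessibility: w0Rw0, w0Rw1, w1Rw1
Branch closes: p and not p both at w1.
All branches of the negation close; one closing branch shown above.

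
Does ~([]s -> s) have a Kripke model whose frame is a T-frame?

Unsatisfiable (every branch closes)

1. ~([]s -> s), 0
2. []s, 0   [~->-rule on 1]
3. ~s, 0   [~->-rule on 1]
4. s, 0   [[]-rule on 2 via 0R0]
Accessibility: 0R0
Branch closes: s and ~s both at 0.
Every branch closes; the branch above is one of them.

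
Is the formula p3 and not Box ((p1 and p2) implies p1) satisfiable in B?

1. p3 and not Box ((p1 and p2) implies p1), w0
2. p3, w0
3. not Box ((p1 and p2) implies p1), w0
4. not ((p1 and p2) implies p1), w1
5. p1 and p2, w1
6. not p1, w1
7. p1, w1
8. p2, w1
Accessibility: w0Rw0, w0Rw1, w1Rw0, w1Rw1
Branch closes: p1 and not p1 both at w1.
Every branch closes; the branch above is one of them.

Unsatisfiable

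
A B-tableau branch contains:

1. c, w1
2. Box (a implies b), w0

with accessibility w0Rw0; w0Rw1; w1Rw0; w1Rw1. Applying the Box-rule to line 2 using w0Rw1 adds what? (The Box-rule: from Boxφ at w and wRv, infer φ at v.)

a implies b, w1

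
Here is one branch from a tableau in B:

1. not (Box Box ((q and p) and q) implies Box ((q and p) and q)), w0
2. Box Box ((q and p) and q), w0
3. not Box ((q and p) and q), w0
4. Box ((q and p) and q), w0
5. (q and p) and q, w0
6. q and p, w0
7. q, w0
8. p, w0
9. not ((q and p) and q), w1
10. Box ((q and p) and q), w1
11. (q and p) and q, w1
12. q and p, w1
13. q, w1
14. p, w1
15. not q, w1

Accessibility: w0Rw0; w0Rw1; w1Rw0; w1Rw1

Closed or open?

Yes, closed

Both q and not q appear at w1.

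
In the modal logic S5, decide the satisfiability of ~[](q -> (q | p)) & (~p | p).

1. ~[](q -> (q | p)) & (~p | p), 0
2. ~[](q -> (q | p)), 0   [&-rule on 1]
3. ~p | p, 0   [&-rule on 1]
4. p, 0   [|-rule on 3 (branches; this branch)]
5. ~(q -> (q | p)), 1   [~[]-rule on 2: fresh world 1, 0R1]
6. q, 1   [~->-rule on 5]
7. ~(q | p), 1   [~->-rule on 5]
8. ~q, 1   [~|-rule on 7]
9. ~p, 1   [~|-rule on 7]
Accessibility: 0R0, 0R1, 1R0, 1R1
Branch closes: q and ~q both at 1.
(One branch shown.) All branches close.

Unsatisfiable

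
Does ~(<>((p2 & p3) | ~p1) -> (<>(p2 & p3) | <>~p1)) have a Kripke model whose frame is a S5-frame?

No, unsatisfiable

1. ~(<>((p2 & p3) | ~p1) -> (<>(p2 & p3) | <>~p1)), u
2. <>((p2 & p3) | ~p1), u
3. ~(<>(p2 & p3) | <>~p1), u
4. ~<>(p2 & p3), u
5. ~<>~p1, u
6. ~(p2 & p3), u
7. p1, u
8. ~p3, u
9. (p2 & p3) | ~p1, v
10. ~(p2 & p3), v
11. p1, v
12. p2 & p3, v
13. p2, v
14. p3, v
15. ~p3, v
Accessibility: uRu, uRv, vRu, vRv
Branch closes: p3 and ~p3 both at v.
Every branch closes; the branch above is one of them.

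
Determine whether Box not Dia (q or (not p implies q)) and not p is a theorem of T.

No, not valid

Tableau for the negation not (Box not Dia (q or (not p implies q)) and not p):
1. not (Box not Dia (q or (not p implies q)) and not p), w0
2. p, w0   [neg-and-rule on 1 (branches; this branch)]
Accessibility: w0Rw0
The negation has an open branch (countermodel exists).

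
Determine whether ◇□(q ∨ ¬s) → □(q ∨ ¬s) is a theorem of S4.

Not valid

Tableau for the negation ¬(◇□(q ∨ ¬s) → □(q ∨ ¬s)):
1. ¬(◇□(q ∨ ¬s) → □(q ∨ ¬s)), 0
2. ◇□(q ∨ ¬s), 0
3. ¬□(q ∨ ¬s), 0
4. □(q ∨ ¬s), 1
5. q ∨ ¬s, 1
6. ¬s, 1
7. ¬(q ∨ ¬s), 2
8. ¬q, 2
9. s, 2
Accessibility: 0R0, 0R1, 0R2, 1R1, 2R2
The negation has an open branch (countermodel exists).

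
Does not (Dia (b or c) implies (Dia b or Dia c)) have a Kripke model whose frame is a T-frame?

Unsatisfiable

1. not (Dia (b or c) implies (Dia b or Dia c)), w0
2. Dia (b or c), w0
3. not (Dia b or Dia c), w0
4. not Dia b, w0
5. not Dia c, w0
6. not b, w0
7. not c, w0
8. b or c, w1
9. not b, w1
10. not c, w1
11. c, w1
Accessibility: w0Rw0, w0Rw1, w1Rw1
Branch closes: c and not c both at w1.
Every branch closes; the branch above is one of them.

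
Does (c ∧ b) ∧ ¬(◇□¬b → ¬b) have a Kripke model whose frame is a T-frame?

Satisfiable (open branch found)

1. (c ∧ b) ∧ ¬(◇□¬b → ¬b), 0
2. c ∧ b, 0
3. ¬(◇□¬b → ¬b), 0
4. c, 0
5. b, 0
6. ◇□¬b, 0
7. □¬b, 1
8. ¬b, 1
Accessibility: 0R0, 0R1, 1R1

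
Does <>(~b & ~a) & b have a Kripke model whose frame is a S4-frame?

Satisfiable

1. <>(~b & ~a) & b, u
2. <>(~b & ~a), u
3. b, u
4. ~b & ~a, v
5. ~b, v
6. ~a, v
Accessibility: uRu, uRv, vRv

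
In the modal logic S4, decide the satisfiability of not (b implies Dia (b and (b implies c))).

Yes, satisfiable

1. not (b implies Dia (b and (b implies c))), u
2. b, u
3. not Dia (b and (b implies c)), u
4. not (b and (b implies c)), u
5. not (b implies c), u
6. not c, u
Accessibility: uRu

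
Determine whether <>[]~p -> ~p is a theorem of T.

Invalid (countermodel exists)

Tableau for the negation ~(<>[]~p -> ~p):
1. ~(<>[]~p -> ~p), w0
2. <>[]~p, w0
3. p, w0
4. []~p, w1
5. ~p, w1
Accessibility: w0Rw0, w0Rw1, w1Rw1
The negation has an open branch (countermodel exists).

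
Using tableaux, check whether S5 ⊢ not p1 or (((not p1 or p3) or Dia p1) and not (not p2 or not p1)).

Not valid

Tableau for the negation not (not p1 or (((not p1 or p3) or Dia p1) and not (not p2 or not p1))):
1. not (not p1 or (((not p1 or p3) or Dia p1) and not (not p2 or not p1))), u
2. p1, u   [neg-or-rule on 1]
3. not (((not p1 or p3) or Dia p1) and not (not p2 or not p1)), u   [neg-or-rule on 1]
4. not p2 or not p1, u   [neg-and-rule on 3 (branches; this branch)]
5. not p2, u   [or-rule on 4 (branches; this branch)]
Accessibility: uRu
The negation has an open branch (countermodel exists).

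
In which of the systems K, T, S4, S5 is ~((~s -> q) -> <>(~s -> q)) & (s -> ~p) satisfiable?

K-tableau for the formula:
1. ~((~s -> q) -> <>(~s -> q)) & (s -> ~p), w0
2. ~((~s -> q) -> <>(~s -> q)), w0
3. s -> ~p, w0
4. ~s -> q, w0
5. ~<>(~s -> q), w0
6. ~p, w0
7. q, w0
Complete open branch: satisfiable in K.
T-tableau for the formula:
1. ~((~s -> q) -> <>(~s -> q)) & (s -> ~p), w0
2. ~((~s -> q) -> <>(~s -> q)), w0
3. s -> ~p, w0
4. ~s -> q, w0
5. ~<>(~s -> q), w0
6. ~(~s -> q), w0
7. ~s, w0
8. ~q, w0
9. ~p, w0
10. q, w0
Accessibility: w0Rw0
Branch closes: q and ~q both at w0.
Every branch closes (one shown): unsatisfiable in T, hence also in S4, S5 (every S4/S5-frame is a T-frame).

K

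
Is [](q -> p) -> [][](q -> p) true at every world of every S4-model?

Yes, valid

Tableau for the negation ~([](q -> p) -> [][](q -> p)):
1. ~([](q -> p) -> [][](q -> p)), u
2. [](q -> p), u   [~->-rule on 1]
3. ~[][](q -> p), u   [~->-rule on 1]
4. q -> p, u   [[]-rule on 2 via uRu]
5. p, u   [->-rule on 4 (branches; this branch)]
6. ~[](q -> p), v   [~[]-rule on 3: fresh world v, uRv]
7. q -> p, v   [[]-rule on 2 via uRv]
8. p, v   [->-rule on 7 (branches; this branch)]
9. ~(q -> p), w   [~[]-rule on 6: fresh world w, vRw]
10. q, w   [~->-rule on 9]
11. ~p, w   [~->-rule on 9]
12. q -> p, w   [[]-rule on 2 via uRw]
13. p, w   [->-rule on 12 (branches; this branch)]
Accessibility: uRu, uRv, uRw, vRv, vRw, wRw
Branch closes: p and ~p both at w.
Every branch of the negation's tableau closes; the branch above is one of them.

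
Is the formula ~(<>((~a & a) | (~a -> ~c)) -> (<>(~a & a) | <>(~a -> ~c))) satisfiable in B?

1. ~(<>((~a & a) | (~a -> ~c)) -> (<>(~a & a) | <>(~a -> ~c))), u
2. <>((~a & a) | (~a -> ~c)), u
3. ~(<>(~a & a) | <>(~a -> ~c)), u
4. ~<>(~a & a), u
5. ~<>(~a -> ~c), u
6. ~(~a & a), u
7. ~(~a -> ~c), u
8. ~a, u
9. c, u
10. (~a & a) | (~a -> ~c), v
11. ~(~a & a), v
12. ~(~a -> ~c), v
13. ~a, v
14. c, v
15. ~a -> ~c, v
16. ~c, v
Accessibility: uRu, uRv, vRu, vRv
Branch closes: c and ~c both at v.
(One branch shown.) All branches close.

No, unsatisfiable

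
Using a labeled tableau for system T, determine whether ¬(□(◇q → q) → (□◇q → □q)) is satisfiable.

No, unsatisfiable

1. ¬(□(◇q → q) → (□◇q → □q)), 0
2. □(◇q → q), 0
3. ¬(□◇q → □q), 0
4. □◇q, 0
5. ¬□q, 0
6. ◇q → q, 0
7. ◇q, 0
8. q, 0
9. ¬q, 1
10. ◇q → q, 1
11. ◇q, 1
12. ¬◇q, 1
13. q, 2
14. ◇q → q, 2
15. ◇q, 2
16. q, 3
17. ¬q, 3
Accessibility: 0R0, 0R1, 0R2, 1R1, 1R3, 2R2, 3R3
Branch closes: q and ¬q both at 3.
All branches of the tableau close; one closing branch shown above.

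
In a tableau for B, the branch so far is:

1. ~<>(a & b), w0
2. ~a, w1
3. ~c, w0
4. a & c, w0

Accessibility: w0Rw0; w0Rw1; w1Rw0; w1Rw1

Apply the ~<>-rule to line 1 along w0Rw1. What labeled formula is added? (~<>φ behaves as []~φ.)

~<>φ behaves as []~φ: propagate the negated body to each accessible world.

~(a & b), w1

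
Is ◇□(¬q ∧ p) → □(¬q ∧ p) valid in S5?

Yes, valid

Tableau for the negation ¬(◇□(¬q ∧ p) → □(¬q ∧ p)):
1. ¬(◇□(¬q ∧ p) → □(¬q ∧ p)), 0
2. ◇□(¬q ∧ p), 0
3. ¬□(¬q ∧ p), 0
4. □(¬q ∧ p), 1
5. ¬q ∧ p, 0
6. ¬q, 0
7. p, 0
8. ¬q ∧ p, 1
9. ¬q, 1
10. p, 1
11. ¬(¬q ∧ p), 2
12. ¬q ∧ p, 2
13. ¬q, 2
14. p, 2
15. ¬p, 2
Accessibility: 0R0, 0R1, 0R2, 1R0, 1R1, 1R2, 2R0, 2R1, 2R2
Branch closes: p and ¬p both at 2.
Every branch of the negation's tableau closes; the branch above is one of them.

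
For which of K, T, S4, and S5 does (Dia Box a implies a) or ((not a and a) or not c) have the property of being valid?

S5

S4-tableau for the negation not ((Dia Box a implies a) or ((not a and a) or not c)):
1. not ((Dia Box a implies a) or ((not a and a) or not c)), u
2. not (Dia Box a implies a), u
3. not ((not a and a) or not c), u
4. Dia Box a, u
5. not a, u
6. not (not a and a), u
7. c, u
8. Box a, v
9. a, v
Accessibility: uRu, uRv, vRv
Complete open branch: countermodel on an S4-frame, so not valid in S4, nor in K, T (the same frame is also a K-frame and a T-frame).
S5-tableau for the negation not ((Dia Box a implies a) or ((not a and a) or not c)):
1. not ((Dia Box a implies a) or ((not a and a) or not c)), u
2. not (Dia Box a implies a), u
3. not ((not a and a) or not c), u
4. Dia Box a, u
5. not a, u
6. not (not a and a), u
7. c, u
8. Box a, v
9. a, u
Accessibility: uRu, uRv, vRu, vRv
Branch closes: a and not a both at u.
Every branch closes (one shown): valid in S5.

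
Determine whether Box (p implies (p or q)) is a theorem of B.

Tableau for the negation not Box (p implies (p or q)):
1. not Box (p implies (p or q)), 0
2. not (p implies (p or q)), 1
3. p, 1
4. not (p or q), 1
5. not p, 1
6. not q, 1
Accessibility: 0R0, 0R1, 1R0, 1R1
Branch closes: p and not p both at 1.
All branches of the negation close; one closing branch shown above.

Valid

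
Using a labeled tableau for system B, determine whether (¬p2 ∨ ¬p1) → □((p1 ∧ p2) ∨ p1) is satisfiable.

Satisfiable (open branch found)

1. (¬p2 ∨ ¬p1) → □((p1 ∧ p2) ∨ p1), w0
2. □((p1 ∧ p2) ∨ p1), w0
3. (p1 ∧ p2) ∨ p1, w0
4. p1, w0
Accessibility: w0Rw0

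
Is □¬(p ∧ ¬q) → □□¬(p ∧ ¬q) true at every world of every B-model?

Invalid (countermodel exists)

Tableau for the negation ¬(□¬(p ∧ ¬q) → □□¬(p ∧ ¬q)):
1. ¬(□¬(p ∧ ¬q) → □□¬(p ∧ ¬q)), 0
2. □¬(p ∧ ¬q), 0   [¬→-rule on 1]
3. ¬□□¬(p ∧ ¬q), 0   [¬→-rule on 1]
4. ¬(p ∧ ¬q), 0   [□-rule on 2 via 0R0]
5. q, 0   [¬∧-rule on 4 (branches; this branch)]
6. ¬□¬(p ∧ ¬q), 1   [¬□-rule on 3: fresh world 1, 0R1]
7. ¬(p ∧ ¬q), 1   [□-rule on 2 via 0R1]
8. q, 1   [¬∧-rule on 7 (branches; this branch)]
9. p ∧ ¬q, 2   [¬□-rule on 6: fresh world 2, 1R2]
10. p, 2   [∧-rule on 9]
11. ¬q, 2   [∧-rule on 9]
Accessibility: 0R0, 0R1, 1R0, 1R1, 1R2, 2R1, 2R2
The negation has an open branch (countermodel exists).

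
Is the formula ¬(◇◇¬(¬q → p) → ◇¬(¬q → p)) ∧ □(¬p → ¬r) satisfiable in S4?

1. ¬(◇◇¬(¬q → p) → ◇¬(¬q → p)) ∧ □(¬p → ¬r), u
2. ¬(◇◇¬(¬q → p) → ◇¬(¬q → p)), u   [∧-rule on 1]
3. □(¬p → ¬r), u   [∧-rule on 1]
4. ◇◇¬(¬q → p), u   [¬→-rule on 2]
5. ¬◇¬(¬q → p), u   [¬→-rule on 2]
6. ¬p → ¬r, u   [□-rule on 3 via uRu]
7. ¬q → p, u   [¬◇-rule on 5 via uRu]
8. ¬r, u   [→-rule on 6 (branches; this branch)]
9. p, u   [→-rule on 7 (branches; this branch)]
10. ◇¬(¬q → p), v   [◇-rule on 4: fresh world v, uRv]
11. ¬p → ¬r, v   [□-rule on 3 via uRv]
12. ¬q → p, v   [¬◇-rule on 5 via uRv]
13. ¬r, v   [→-rule on 11 (branches; this branch)]
14. p, v   [→-rule on 12 (branches; this branch)]
15. ¬(¬q → p), w   [◇-rule on 10: fresh world w, vRw]
16. ¬q, w   [¬→-rule on 15]
17. ¬p, w   [¬→-rule on 15]
18. ¬p → ¬r, w   [□-rule on 3 via uRw]
19. ¬q → p, w   [¬◇-rule on 5 via uRw]
20. ¬r, w   [→-rule on 18 (branches; this branch)]
21. p, w   [→-rule on 19 (branches; this branch)]
Accessibility: uRu, uRv, uRw, vRv, vRw, wRw
Branch closes: p and ¬p both at w.
Every branch closes; the branch above is one of them.

Unsatisfiable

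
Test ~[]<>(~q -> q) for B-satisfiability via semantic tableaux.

1. ~[]<>(~q -> q), 0
2. ~<>(~q -> q), 1
3. ~(~q -> q), 0
4. ~q, 0
5. ~(~q -> q), 1
6. ~q, 1
Accessibility: 0R0, 0R1, 1R0, 1R1

Satisfiable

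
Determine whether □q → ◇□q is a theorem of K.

Not valid

Tableau for the negation ¬(□q → ◇□q):
1. ¬(□q → ◇□q), w0
2. □q, w0
3. ¬◇□q, w0
The negation has an open branch (countermodel exists).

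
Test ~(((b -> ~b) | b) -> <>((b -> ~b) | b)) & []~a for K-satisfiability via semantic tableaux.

1. ~(((b -> ~b) | b) -> <>((b -> ~b) | b)) & []~a, 0
2. ~(((b -> ~b) | b) -> <>((b -> ~b) | b)), 0
3. []~a, 0
4. (b -> ~b) | b, 0
5. ~<>((b -> ~b) | b), 0
6. b, 0

Satisfiable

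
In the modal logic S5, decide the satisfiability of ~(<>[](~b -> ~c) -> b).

Satisfiable (open branch found)

1. ~(<>[](~b -> ~c) -> b), w0
2. <>[](~b -> ~c), w0
3. ~b, w0
4. [](~b -> ~c), w1
5. ~b -> ~c, w0
6. ~b -> ~c, w1
7. ~c, w0
8. ~c, w1
Accessibility: w0Rw0, w0Rw1, w1Rw0, w1Rw1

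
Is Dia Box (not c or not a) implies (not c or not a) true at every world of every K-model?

Tableau for the negation not (Dia Box (not c or not a) implies (not c or not a)):
1. not (Dia Box (not c or not a) implies (not c or not a)), 0
2. Dia Box (not c or not a), 0
3. not (not c or not a), 0
4. c, 0
5. a, 0
6. Box (not c or not a), 1
Accessibility: 0R1
The negation has an open branch (countermodel exists).

No, not valid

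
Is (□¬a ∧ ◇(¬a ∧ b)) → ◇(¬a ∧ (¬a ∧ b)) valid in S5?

Tableau for the negation ¬((□¬a ∧ ◇(¬a ∧ b)) → ◇(¬a ∧ (¬a ∧ b))):
1. ¬((□¬a ∧ ◇(¬a ∧ b)) → ◇(¬a ∧ (¬a ∧ b))), w0
2. □¬a ∧ ◇(¬a ∧ b), w0
3. ¬◇(¬a ∧ (¬a ∧ b)), w0
4. □¬a, w0
5. ◇(¬a ∧ b), w0
6. ¬(¬a ∧ (¬a ∧ b)), w0
7. ¬a, w0
8. ¬(¬a ∧ b), w0
9. ¬b, w0
10. ¬a ∧ b, w1
11. ¬a, w1
12. b, w1
13. ¬(¬a ∧ (¬a ∧ b)), w1
14. ¬(¬a ∧ b), w1
15. ¬b, w1
Accessibility: w0Rw0, w0Rw1, w1Rw0, w1Rw1
Branch closes: b and ¬b both at w1.
Every branch of the negation's tableau closes; the branch above is one of them.

Valid in S5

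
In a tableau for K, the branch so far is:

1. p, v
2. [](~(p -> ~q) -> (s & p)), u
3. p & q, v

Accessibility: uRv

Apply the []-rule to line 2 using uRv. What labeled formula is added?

~(p -> ~q) -> (s & p), v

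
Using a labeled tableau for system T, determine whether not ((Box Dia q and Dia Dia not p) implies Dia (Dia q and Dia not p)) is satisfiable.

Unsatisfiable

1. not ((Box Dia q and Dia Dia not p) implies Dia (Dia q and Dia not p)), u
2. Box Dia q and Dia Dia not p, u
3. not Dia (Dia q and Dia not p), u
4. Box Dia q, u
5. Dia Dia not p, u
6. not (Dia q and Dia not p), u
7. Dia q, u
8. not Dia not p, u
9. p, u
10. Dia not p, v
11. not (Dia q and Dia not p), v
12. Dia q, v
13. p, v
14. not Dia q, v
15. not q, v
16. q, w
17. not (Dia q and Dia not p), w
18. Dia q, w
19. p, w
20. not Dia not p, w
21. not p, x
22. not q, x
23. q, y
24. not q, y
Accessibility: uRu, uRv, uRw, vRv, vRx, vRy, wRw, xRx, yRy
Branch closes: q and not q both at y.
(One branch shown.) All branches close.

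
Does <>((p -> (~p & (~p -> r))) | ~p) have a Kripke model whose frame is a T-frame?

Satisfiable

1. <>((p -> (~p & (~p -> r))) | ~p), u
2. (p -> (~p & (~p -> r))) | ~p, v   [<>-rule on 1: fresh world v, uRv]
3. ~p, v   [|-rule on 2 (branches; this branch)]
Accessibility: uRu, uRv, vRv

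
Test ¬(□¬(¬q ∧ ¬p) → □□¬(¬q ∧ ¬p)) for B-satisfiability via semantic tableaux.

1. ¬(□¬(¬q ∧ ¬p) → □□¬(¬q ∧ ¬p)), 0
2. □¬(¬q ∧ ¬p), 0   [¬→-rule on 1]
3. ¬□□¬(¬q ∧ ¬p), 0   [¬→-rule on 1]
4. ¬(¬q ∧ ¬p), 0   [□-rule on 2 via 0R0]
5. p, 0   [¬∧-rule on 4 (branches; this branch)]
6. ¬□¬(¬q ∧ ¬p), 1   [¬□-rule on 3: fresh world 1, 0R1]
7. ¬(¬q ∧ ¬p), 1   [□-rule on 2 via 0R1]
8. p, 1   [¬∧-rule on 7 (branches; this branch)]
9. ¬q ∧ ¬p, 2   [¬□-rule on 6: fresh world 2, 1R2]
10. ¬q, 2   [∧-rule on 9]
11. ¬p, 2   [∧-rule on 9]
Accessibility: 0R0, 0R1, 1R0, 1R1, 1R2, 2R1, 2R2

Satisfiable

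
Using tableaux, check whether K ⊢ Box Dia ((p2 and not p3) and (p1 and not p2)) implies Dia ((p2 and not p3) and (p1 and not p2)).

Invalid (countermodel exists)

Tableau for the negation not (Box Dia ((p2 and not p3) and (p1 and not p2)) implies Dia ((p2 and not p3) and (p1 and not p2))):
1. not (Box Dia ((p2 and not p3) and (p1 and not p2)) implies Dia ((p2 and not p3) and (p1 and not p2))), u
2. Box Dia ((p2 and not p3) and (p1 and not p2)), u
3. not Dia ((p2 and not p3) and (p1 and not p2)), u
The negation has an open branch (countermodel exists).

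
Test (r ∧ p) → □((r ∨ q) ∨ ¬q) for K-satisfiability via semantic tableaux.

Yes, satisfiable

1. (r ∧ p) → □((r ∨ q) ∨ ¬q), w0
2. □((r ∨ q) ∨ ¬q), w0   [→-rule on 1 (branches; this branch)]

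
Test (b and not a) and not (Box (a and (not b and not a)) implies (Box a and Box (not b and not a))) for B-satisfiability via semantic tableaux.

No, unsatisfiable

1. (b and not a) and not (Box (a and (not b and not a)) implies (Box a and Box (not b and not a))), w0
2. b and not a, w0
3. not (Box (a and (not b and not a)) implies (Box a and Box (not b and not a))), w0
4. b, w0
5. not a, w0
6. Box (a and (not b and not a)), w0
7. not (Box a and Box (not b and not a)), w0
8. a and (not b and not a), w0
9. a, w0
10. not b and not a, w0
Accessibility: w0Rw0
Branch closes: a and not a both at w0.
All branches of the tableau close; one closing branch shown above.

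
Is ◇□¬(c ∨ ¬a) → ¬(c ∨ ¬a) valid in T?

No, not valid

Tableau for the negation ¬(◇□¬(c ∨ ¬a) → ¬(c ∨ ¬a)):
1. ¬(◇□¬(c ∨ ¬a) → ¬(c ∨ ¬a)), 0
2. ◇□¬(c ∨ ¬a), 0   [¬→-rule on 1]
3. c ∨ ¬a, 0   [¬→-rule on 1]
4. ¬a, 0   [∨-rule on 3 (branches; this branch)]
5. □¬(c ∨ ¬a), 1   [◇-rule on 2: fresh world 1, 0R1]
6. ¬(c ∨ ¬a), 1   [□-rule on 5 via 1R1]
7. ¬c, 1   [¬∨-rule on 6]
8. a, 1   [¬∨-rule on 6]
Accessibility: 0R0, 0R1, 1R1
The negation has an open branch (countermodel exists).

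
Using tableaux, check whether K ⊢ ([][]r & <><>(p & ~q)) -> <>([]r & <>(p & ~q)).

Tableau for the negation ~(([][]r & <><>(p & ~q)) -> <>([]r & <>(p & ~q))):
1. ~(([][]r & <><>(p & ~q)) -> <>([]r & <>(p & ~q))), w0
2. [][]r & <><>(p & ~q), w0
3. ~<>([]r & <>(p & ~q)), w0
4. [][]r, w0
5. <><>(p & ~q), w0
6. <>(p & ~q), w1
7. ~([]r & <>(p & ~q)), w1
8. []r, w1
9. ~[]r, w1
10. p & ~q, w2
11. p, w2
12. ~q, w2
13. r, w2
14. ~r, w3
15. r, w3
Accessibility: w0Rw1, w1Rw2, w1Rw3
Branch closes: r and ~r both at w3.
All branches of the negation close; one closing branch shown above.

Valid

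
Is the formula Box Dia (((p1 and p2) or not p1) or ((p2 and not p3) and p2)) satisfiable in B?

1. Box Dia (((p1 and p2) or not p1) or ((p2 and not p3) and p2)), 0
2. Dia (((p1 and p2) or not p1) or ((p2 and not p3) and p2)), 0   [Box-rule on 1 via 0R0]
3. ((p1 and p2) or not p1) or ((p2 and not p3) and p2), 1   [Dia-rule on 2: fresh world 1, 0R1]
4. Dia (((p1 and p2) or not p1) or ((p2 and not p3) and p2)), 1   [Box-rule on 1 via 0R1]
5. (p2 and not p3) and p2, 1   [or-rule on 3 (branches; this branch)]
6. p2 and not p3, 1   [and-rule on 5]
7. p2, 1   [and-rule on 5]
8. not p3, 1   [and-rule on 6]
9. ((p1 and p2) or not p1) or ((p2 and not p3) and p2), 2   [Dia-rule on 4: fresh world 2, 1R2]
10. (p2 and not p3) and p2, 2   [or-rule on 9 (branches; this branch)]
11. p2 and not p3, 2   [and-rule on 10]
12. p2, 2   [and-rule on 10]
13. not p3, 2   [and-rule on 11]
Accessibility: 0R0, 0R1, 1R0, 1R1, 1R2, 2R1, 2R2

Yes, satisfiable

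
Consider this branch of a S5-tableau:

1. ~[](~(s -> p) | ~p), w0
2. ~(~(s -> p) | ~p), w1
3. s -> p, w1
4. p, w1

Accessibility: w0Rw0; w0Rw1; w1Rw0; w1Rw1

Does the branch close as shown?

No atom appears with both signs at the same world.

Not closed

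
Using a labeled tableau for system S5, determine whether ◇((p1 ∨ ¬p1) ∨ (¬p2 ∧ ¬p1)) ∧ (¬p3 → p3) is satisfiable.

Satisfiable

1. ◇((p1 ∨ ¬p1) ∨ (¬p2 ∧ ¬p1)) ∧ (¬p3 → p3), u
2. ◇((p1 ∨ ¬p1) ∨ (¬p2 ∧ ¬p1)), u   [∧-rule on 1]
3. ¬p3 → p3, u   [∧-rule on 1]
4. p3, u   [→-rule on 3 (branches; this branch)]
5. (p1 ∨ ¬p1) ∨ (¬p2 ∧ ¬p1), v   [◇-rule on 2: fresh world v, uRv]
6. ¬p2 ∧ ¬p1, v   [∨-rule on 5 (branches; this branch)]
7. ¬p2, v   [∧-rule on 6]
8. ¬p1, v   [∧-rule on 6]
Accessibility: uRu, uRv, vRu, vRv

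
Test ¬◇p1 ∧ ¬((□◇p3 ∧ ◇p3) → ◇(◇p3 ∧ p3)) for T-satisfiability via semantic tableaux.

1. ¬◇p1 ∧ ¬((□◇p3 ∧ ◇p3) → ◇(◇p3 ∧ p3)), 0
2. ¬◇p1, 0
3. ¬((□◇p3 ∧ ◇p3) → ◇(◇p3 ∧ p3)), 0
4. □◇p3 ∧ ◇p3, 0
5. ¬◇(◇p3 ∧ p3), 0
6. □◇p3, 0
7. ◇p3, 0
8. ¬p1, 0
9. ¬(◇p3 ∧ p3), 0
10. ¬p3, 0
11. p3, 1
12. ¬p1, 1
13. ¬(◇p3 ∧ p3), 1
14. ◇p3, 1
15. ¬◇p3, 1
16. ¬p3, 1
Accessibility: 0R0, 0R1, 1R1
Branch closes: p3 and ¬p3 both at 1.
Every branch closes; the branch above is one of them.

Unsatisfiable (every branch closes)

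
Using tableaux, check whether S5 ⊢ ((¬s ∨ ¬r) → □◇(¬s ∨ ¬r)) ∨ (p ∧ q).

Tableau for the negation ¬(((¬s ∨ ¬r) → □◇(¬s ∨ ¬r)) ∨ (p ∧ q)):
1. ¬(((¬s ∨ ¬r) → □◇(¬s ∨ ¬r)) ∨ (p ∧ q)), 0
2. ¬((¬s ∨ ¬r) → □◇(¬s ∨ ¬r)), 0   [¬∨-rule on 1]
3. ¬(p ∧ q), 0   [¬∨-rule on 1]
4. ¬s ∨ ¬r, 0   [¬→-rule on 2]
5. ¬□◇(¬s ∨ ¬r), 0   [¬→-rule on 2]
6. ¬q, 0   [¬∧-rule on 3 (branches; this branch)]
7. ¬r, 0   [∨-rule on 4 (branches; this branch)]
8. ¬◇(¬s ∨ ¬r), 1   [¬□-rule on 5: fresh world 1, 0R1]
9. ¬(¬s ∨ ¬r), 0   [¬◇-rule on 8 via 1R0]
10. s, 0   [¬∨-rule on 9]
11. r, 0   [¬∨-rule on 9]
Accessibility: 0R0, 0R1, 1R0, 1R1
Branch closes: r and ¬r both at 0.
Every branch of the negation's tableau closes; the branch above is one of them.

Valid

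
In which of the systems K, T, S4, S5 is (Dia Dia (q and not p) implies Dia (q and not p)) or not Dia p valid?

S4-tableau for the negation not ((Dia Dia (q and not p) implies Dia (q and not p)) or not Dia p):
1. not ((Dia Dia (q and not p) implies Dia (q and not p)) or not Dia p), 0
2. not (Dia Dia (q and not p) implies Dia (q and not p)), 0
3. Dia p, 0
4. Dia Dia (q and not p), 0
5. not Dia (q and not p), 0
6. not (q and not p), 0
7. p, 0
8. p, 1
9. not (q and not p), 1
10. Dia (q and not p), 2
11. not (q and not p), 2
12. p, 2
13. q and not p, 3
14. q, 3
15. not p, 3
16. not (q and not p), 3
17. p, 3
Accessibility: 0R0, 0R1, 0R2, 0R3, 1R1, 2R2, 2R3, 3R3
Branch closes: p and not p both at 3.
Every branch closes (one shown): valid in S4, hence also in S5 (every theorem of S4 is a theorem of S5).
T-tableau for the negation not ((Dia Dia (q and not p) implies Dia (q and not p)) or not Dia p):
1. not ((Dia Dia (q and not p) implies Dia (q and not p)) or not Dia p), 0
2. not (Dia Dia (q and not p) implies Dia (q and not p)), 0
3. Dia p, 0
4. Dia Dia (q and not p), 0
5. not Dia (q and not p), 0
6. not (q and not p), 0
7. p, 0
8. p, 1
9. not (q and not p), 1
10. Dia (q and not p), 2
11. not (q and not p), 2
12. p, 2
13. q and not p, 3
14. q, 3
15. not p, 3
Accessibility: 0R0, 0R1, 0R2, 1R1, 2R2, 2R3, 3R3
Complete open branch: countermodel on a T-frame, so not valid in T, nor in K (the same frame is also a K-frame).

S4, S5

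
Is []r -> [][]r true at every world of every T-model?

Tableau for the negation ~([]r -> [][]r):
1. ~([]r -> [][]r), u
2. []r, u   [~->-rule on 1]
3. ~[][]r, u   [~->-rule on 1]
4. r, u   [[]-rule on 2 via uRu]
5. ~[]r, v   [~[]-rule on 3: fresh world v, uRv]
6. r, v   [[]-rule on 2 via uRv]
7. ~r, w   [~[]-rule on 5: fresh world w, vRw]
Accessibility: uRu, uRv, vRv, vRw, wRw
The negation has an open branch (countermodel exists).

Invalid (countermodel exists)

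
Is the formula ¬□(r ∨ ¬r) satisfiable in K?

No, unsatisfiable

1. ¬□(r ∨ ¬r), u
2. ¬(r ∨ ¬r), v   [¬□-rule on 1: fresh world v, uRv]
3. ¬r, v   [¬∨-rule on 2]
4. r, v   [¬∨-rule on 2]
Accessibility: uRv
Branch closes: r and ¬r both at v.
(One branch shown.) All branches close.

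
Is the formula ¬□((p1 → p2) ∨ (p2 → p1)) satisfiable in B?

No, unsatisfiable

1. ¬□((p1 → p2) ∨ (p2 → p1)), w0
2. ¬((p1 → p2) ∨ (p2 → p1)), w1
3. ¬(p1 → p2), w1
4. ¬(p2 → p1), w1
5. p1, w1
6. ¬p2, w1
7. p2, w1
8. ¬p1, w1
Accessibility: w0Rw0, w0Rw1, w1Rw0, w1Rw1
Branch closes: p2 and ¬p2 both at w1.
All branches of the tableau close; one closing branch shown above.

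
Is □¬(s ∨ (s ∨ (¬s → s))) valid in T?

Tableau for the negation ¬□¬(s ∨ (s ∨ (¬s → s))):
1. ¬□¬(s ∨ (s ∨ (¬s → s))), u
2. s ∨ (s ∨ (¬s → s)), v
3. s ∨ (¬s → s), v
4. ¬s → s, v
5. s, v
Accessibility: uRu, uRv, vRv
The negation has an open branch (countermodel exists).

Invalid (countermodel exists)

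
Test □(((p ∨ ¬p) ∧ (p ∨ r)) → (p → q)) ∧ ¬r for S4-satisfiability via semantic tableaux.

Satisfiable (open branch found)

1. □(((p ∨ ¬p) ∧ (p ∨ r)) → (p → q)) ∧ ¬r, u
2. □(((p ∨ ¬p) ∧ (p ∨ r)) → (p → q)), u
3. ¬r, u
4. ((p ∨ ¬p) ∧ (p ∨ r)) → (p → q), u
5. p → q, u
6. q, u
Accessibility: uRu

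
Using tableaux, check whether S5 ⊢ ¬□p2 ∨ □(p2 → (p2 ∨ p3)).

Yes, valid

Tableau for the negation ¬(¬□p2 ∨ □(p2 → (p2 ∨ p3))):
1. ¬(¬□p2 ∨ □(p2 → (p2 ∨ p3))), 0
2. □p2, 0
3. ¬□(p2 → (p2 ∨ p3)), 0
4. p2, 0
5. ¬(p2 → (p2 ∨ p3)), 1
6. p2, 1
7. ¬(p2 ∨ p3), 1
8. ¬p2, 1
9. ¬p3, 1
Accessibility: 0R0, 0R1, 1R0, 1R1
Branch closes: p2 and ¬p2 both at 1.
All branches of the negation close; one closing branch shown above.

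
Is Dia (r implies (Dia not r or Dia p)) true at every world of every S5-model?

Not valid

Tableau for the negation not Dia (r implies (Dia not r or Dia p)):
1. not Dia (r implies (Dia not r or Dia p)), w0
2. not (r implies (Dia not r or Dia p)), w0   [neg-Dia-rule on 1 via w0Rw0]
3. r, w0   [neg-implies-rule on 2]
4. not (Dia not r or Dia p), w0   [neg-implies-rule on 2]
5. not Dia not r, w0   [neg-or-rule on 4]
6. not Dia p, w0   [neg-or-rule on 4]
7. not p, w0   [neg-Dia-rule on 6 via w0Rw0]
Accessibility: w0Rw0
The negation has an open branch (countermodel exists).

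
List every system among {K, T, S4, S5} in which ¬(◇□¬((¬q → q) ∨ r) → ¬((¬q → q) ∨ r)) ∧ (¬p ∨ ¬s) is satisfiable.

S5-tableau for the formula:
1. ¬(◇□¬((¬q → q) ∨ r) → ¬((¬q → q) ∨ r)) ∧ (¬p ∨ ¬s), 0
2. ¬(◇□¬((¬q → q) ∨ r) → ¬((¬q → q) ∨ r)), 0
3. ¬p ∨ ¬s, 0
4. ◇□¬((¬q → q) ∨ r), 0
5. (¬q → q) ∨ r, 0
6. ¬s, 0
7. ¬q → q, 0
8. q, 0
9. □¬((¬q → q) ∨ r), 1
10. ¬((¬q → q) ∨ r), 0
11. ¬(¬q → q), 0
12. ¬r, 0
13. ¬q, 0
Accessibility: 0R0, 0R1, 1R0, 1R1
Branch closes: q and ¬q both at 0.
Every branch closes (one shown): unsatisfiable in S5.
S4-tableau for the formula:
1. ¬(◇□¬((¬q → q) ∨ r) → ¬((¬q → q) ∨ r)) ∧ (¬p ∨ ¬s), 0
2. ¬(◇□¬((¬q → q) ∨ r) → ¬((¬q → q) ∨ r)), 0
3. ¬p ∨ ¬s, 0
4. ◇□¬((¬q → q) ∨ r), 0
5. (¬q → q) ∨ r, 0
6. ¬s, 0
7. r, 0
8. □¬((¬q → q) ∨ r), 1
9. ¬((¬q → q) ∨ r), 1
10. ¬(¬q → q), 1
11. ¬r, 1
12. ¬q, 1
Accessibility: 0R0, 0R1, 1R1
Complete open branch: satisfiable in S4, hence also in K, T (this S4-model is also a K-model and a T-model).

K, T, S4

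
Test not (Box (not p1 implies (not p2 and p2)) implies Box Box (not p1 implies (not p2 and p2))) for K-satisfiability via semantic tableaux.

1. not (Box (not p1 implies (not p2 and p2)) implies Box Box (not p1 implies (not p2 and p2))), u
2. Box (not p1 implies (not p2 and p2)), u   [neg-implies-rule on 1]
3. not Box Box (not p1 implies (not p2 and p2)), u   [neg-implies-rule on 1]
4. not Box (not p1 implies (not p2 and p2)), v   [neg-Box-rule on 3: fresh world v, uRv]
5. not p1 implies (not p2 and p2), v   [Box-rule on 2 via uRv]
6. p1, v   [implies-rule on 5 (branches; this branch)]
7. not (not p1 implies (not p2 and p2)), w   [neg-Box-rule on 4: fresh world w, vRw]
8. not p1, w   [neg-implies-rule on 7]
9. not (not p2 and p2), w   [neg-implies-rule on 7]
10. not p2, w   [neg-and-rule on 9 (branches; this branch)]
Accessibility: uRv, vRw

Satisfiable (open branch found)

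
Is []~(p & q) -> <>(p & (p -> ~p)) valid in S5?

No, not valid

Tableau for the negation ~([]~(p & q) -> <>(p & (p -> ~p))):
1. ~([]~(p & q) -> <>(p & (p -> ~p))), 0
2. []~(p & q), 0
3. ~<>(p & (p -> ~p)), 0
4. ~(p & q), 0
5. ~(p & (p -> ~p)), 0
6. ~q, 0
7. ~(p -> ~p), 0
8. p, 0
Accessibility: 0R0
The negation has an open branch (countermodel exists).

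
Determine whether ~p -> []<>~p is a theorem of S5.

Valid

Tableau for the negation ~(~p -> []<>~p):
1. ~(~p -> []<>~p), 0
2. ~p, 0
3. ~[]<>~p, 0
4. ~<>~p, 1
5. p, 0
Accessibility: 0R0, 0R1, 1R0, 1R1
Branch closes: p and ~p both at 0.
Every branch of the negation's tableau closes; the branch above is one of them.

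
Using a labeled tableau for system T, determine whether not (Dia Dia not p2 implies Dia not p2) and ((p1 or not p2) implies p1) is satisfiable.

1. not (Dia Dia not p2 implies Dia not p2) and ((p1 or not p2) implies p1), w0
2. not (Dia Dia not p2 implies Dia not p2), w0
3. (p1 or not p2) implies p1, w0
4. Dia Dia not p2, w0
5. not Dia not p2, w0
6. p2, w0
7. p1, w0
8. Dia not p2, w1
9. p2, w1
10. not p2, w2
Accessibility: w0Rw0, w0Rw1, w1Rw1, w1Rw2, w2Rw2

Satisfiable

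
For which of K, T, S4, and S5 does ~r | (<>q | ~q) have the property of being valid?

T-tableau for the negation ~(~r | (<>q | ~q)):
1. ~(~r | (<>q | ~q)), w0
2. r, w0   [~|-rule on 1]
3. ~(<>q | ~q), w0   [~|-rule on 1]
4. ~<>q, w0   [~|-rule on 3]
5. q, w0   [~|-rule on 3]
6. ~q, w0   [~<>-rule on 4 via w0Rw0]
Accessibility: w0Rw0
Branch closes: q and ~q both at w0.
Every branch closes (one shown): valid in T, hence also in S4, S5 (every theorem of T is a theorem of S4 and S5).
K-tableau for the negation ~(~r | (<>q | ~q)):
1. ~(~r | (<>q | ~q)), w0
2. r, w0   [~|-rule on 1]
3. ~(<>q | ~q), w0   [~|-rule on 1]
4. ~<>q, w0   [~|-rule on 3]
5. q, w0   [~|-rule on 3]
Complete open branch: countermodel on a K-frame, so not valid in K.

T, S4, S5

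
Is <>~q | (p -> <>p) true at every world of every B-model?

Tableau for the negation ~(<>~q | (p -> <>p)):
1. ~(<>~q | (p -> <>p)), u
2. ~<>~q, u   [~|-rule on 1]
3. ~(p -> <>p), u   [~|-rule on 1]
4. p, u   [~->-rule on 3]
5. ~<>p, u   [~->-rule on 3]
6. q, u   [~<>-rule on 2 via uRu]
7. ~p, u   [~<>-rule on 5 via uRu]
Accessibility: uRu
Branch closes: p and ~p both at u.
All branches of the negation close; one closing branch shown above.

Valid in B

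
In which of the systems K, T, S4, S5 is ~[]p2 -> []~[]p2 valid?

S5

S4-tableau for the negation ~(~[]p2 -> []~[]p2):
1. ~(~[]p2 -> []~[]p2), 0
2. ~[]p2, 0   [~->-rule on 1]
3. ~[]~[]p2, 0   [~->-rule on 1]
4. ~p2, 1   [~[]-rule on 2: fresh world 1, 0R1]
5. []p2, 2   [~[]-rule on 3: fresh world 2, 0R2]
6. p2, 2   [[]-rule on 5 via 2R2]
Accessibility: 0R0, 0R1, 0R2, 1R1, 2R2
Complete open branch: countermodel on an S4-frame, so not valid in S4, nor in K, T (the same frame is also a K-frame and a T-frame).
S5-tableau for the negation ~(~[]p2 -> []~[]p2):
1. ~(~[]p2 -> []~[]p2), 0
2. ~[]p2, 0   [~->-rule on 1]
3. ~[]~[]p2, 0   [~->-rule on 1]
4. ~p2, 1   [~[]-rule on 2: fresh world 1, 0R1]
5. []p2, 2   [~[]-rule on 3: fresh world 2, 0R2]
6. p2, 0   [[]-rule on 5 via 2R0]
7. p2, 1   [[]-rule on 5 via 2R1]
Accessibility: 0R0, 0R1, 0R2, 1R0, 1R1, 1R2, 2R0, 2R1, 2R2
Branch closes: p2 and ~p2 both at 1.
Every branch closes (one shown): valid in S5.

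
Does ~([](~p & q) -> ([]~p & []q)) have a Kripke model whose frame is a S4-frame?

1. ~([](~p & q) -> ([]~p & []q)), w0
2. [](~p & q), w0
3. ~([]~p & []q), w0
4. ~p & q, w0
5. ~p, w0
6. q, w0
7. ~[]q, w0
8. ~q, w1
9. ~p & q, w1
10. ~p, w1
11. q, w1
Accessibility: w0Rw0, w0Rw1, w1Rw1
Branch closes: q and ~q both at w1.
(One branch shown.) All branches close.

No, unsatisfiable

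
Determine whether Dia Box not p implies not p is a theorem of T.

No, not valid

Tableau for the negation not (Dia Box not p implies not p):
1. not (Dia Box not p implies not p), 0
2. Dia Box not p, 0
3. p, 0
4. Box not p, 1
5. not p, 1
Accessibility: 0R0, 0R1, 1R1
The negation has an open branch (countermodel exists).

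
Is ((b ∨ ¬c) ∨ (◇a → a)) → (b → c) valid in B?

Tableau for the negation ¬(((b ∨ ¬c) ∨ (◇a → a)) → (b → c)):
1. ¬(((b ∨ ¬c) ∨ (◇a → a)) → (b → c)), w0
2. (b ∨ ¬c) ∨ (◇a → a), w0   [¬→-rule on 1]
3. ¬(b → c), w0   [¬→-rule on 1]
4. b, w0   [¬→-rule on 3]
5. ¬c, w0   [¬→-rule on 3]
6. ◇a → a, w0   [∨-rule on 2 (branches; this branch)]
7. a, w0   [→-rule on 6 (branches; this branch)]
Accessibility: w0Rw0
The negation has an open branch (countermodel exists).

No, not valid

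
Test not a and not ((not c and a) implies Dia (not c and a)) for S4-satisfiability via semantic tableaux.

Unsatisfiable

1. not a and not ((not c and a) implies Dia (not c and a)), w0
2. not a, w0
3. not ((not c and a) implies Dia (not c and a)), w0
4. not c and a, w0
5. not Dia (not c and a), w0
6. not c, w0
7. a, w0
Accessibility: w0Rw0
Branch closes: a and not a both at w0.
All branches of the tableau close; one closing branch shown above.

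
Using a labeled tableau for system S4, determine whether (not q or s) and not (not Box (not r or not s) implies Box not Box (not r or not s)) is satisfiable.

1. (not q or s) and not (not Box (not r or not s) implies Box not Box (not r or not s)), w0
2. not q or s, w0
3. not (not Box (not r or not s) implies Box not Box (not r or not s)), w0
4. not Box (not r or not s), w0
5. not Box not Box (not r or not s), w0
6. s, w0
7. not (not r or not s), w1
8. r, w1
9. s, w1
10. Box (not r or not s), w2
11. not r or not s, w2
12. not s, w2
Accessibility: w0Rw0, w0Rw1, w0Rw2, w1Rw1, w2Rw2

Satisfiable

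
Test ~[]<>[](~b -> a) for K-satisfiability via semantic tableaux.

Satisfiable (open branch found)

1. ~[]<>[](~b -> a), u
2. ~<>[](~b -> a), v
Accessibility: uRv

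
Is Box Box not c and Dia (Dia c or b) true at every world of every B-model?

Not valid

Tableau for the negation not (Box Box not c and Dia (Dia c or b)):
1. not (Box Box not c and Dia (Dia c or b)), u
2. not Dia (Dia c or b), u
3. not (Dia c or b), u
4. not Dia c, u
5. not b, u
6. not c, u
Accessibility: uRu
The negation has an open branch (countermodel exists).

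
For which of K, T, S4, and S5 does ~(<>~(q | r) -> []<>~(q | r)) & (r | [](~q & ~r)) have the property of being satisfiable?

K, T, S4

S4-tableau for the formula:
1. ~(<>~(q | r) -> []<>~(q | r)) & (r | [](~q & ~r)), w0
2. ~(<>~(q | r) -> []<>~(q | r)), w0
3. r | [](~q & ~r), w0
4. <>~(q | r), w0
5. ~[]<>~(q | r), w0
6. r, w0
7. ~(q | r), w1
8. ~q, w1
9. ~r, w1
10. ~<>~(q | r), w2
11. q | r, w2
12. r, w2
Accessibility: w0Rw0, w0Rw1, w0Rw2, w1Rw1, w2Rw2
Complete open branch: satisfiable in S4, hence also in K, T (this S4-model is also a K-model and a T-model).
S5-tableau for the formula:
1. ~(<>~(q | r) -> []<>~(q | r)) & (r | [](~q & ~r)), w0
2. ~(<>~(q | r) -> []<>~(q | r)), w0
3. r | [](~q & ~r), w0
4. <>~(q | r), w0
5. ~[]<>~(q | r), w0
6. [](~q & ~r), w0
7. ~q & ~r, w0
8. ~q, w0
9. ~r, w0
10. ~(q | r), w1
11. ~q, w1
12. ~r, w1
13. ~q & ~r, w1
14. ~<>~(q | r), w2
15. ~q & ~r, w2
16. ~q, w2
17. ~r, w2
18. q | r, w0
19. q | r, w1
20. q | r, w2
21. r, w0
Accessibility: w0Rw0, w0Rw1, w0Rw2, w1Rw0, w1Rw1, w1Rw2, w2Rw0, w2Rw1, w2Rw2
Branch closes: r and ~r both at w0.
Every branch closes (one shown): unsatisfiable in S5.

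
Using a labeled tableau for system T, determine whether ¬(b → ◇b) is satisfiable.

Unsatisfiable (every branch closes)

1. ¬(b → ◇b), w0
2. b, w0
3. ¬◇b, w0
4. ¬b, w0
Accessibility: w0Rw0
Branch closes: b and ¬b both at w0.
Every branch closes; the branch above is one of them.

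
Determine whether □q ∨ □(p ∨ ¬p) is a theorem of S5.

Tableau for the negation ¬(□q ∨ □(p ∨ ¬p)):
1. ¬(□q ∨ □(p ∨ ¬p)), w0
2. ¬□q, w0
3. ¬□(p ∨ ¬p), w0
4. ¬q, w1
5. ¬(p ∨ ¬p), w2
6. ¬p, w2
7. p, w2
Accessibility: w0Rw0, w0Rw1, w0Rw2, w1Rw0, w1Rw1, w1Rw2, w2Rw0, w2Rw1, w2Rw2
Branch closes: p and ¬p both at w2.
All branches of the negation close; one closing branch shown above.

Valid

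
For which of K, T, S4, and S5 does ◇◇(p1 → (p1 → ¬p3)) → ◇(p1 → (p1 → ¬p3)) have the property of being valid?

S4-tableau for the negation ¬(◇◇(p1 → (p1 → ¬p3)) → ◇(p1 → (p1 → ¬p3))):
1. ¬(◇◇(p1 → (p1 → ¬p3)) → ◇(p1 → (p1 → ¬p3))), u
2. ◇◇(p1 → (p1 → ¬p3)), u
3. ¬◇(p1 → (p1 → ¬p3)), u
4. ¬(p1 → (p1 → ¬p3)), u
5. p1, u
6. ¬(p1 → ¬p3), u
7. p3, u
8. ◇(p1 → (p1 → ¬p3)), v
9. ¬(p1 → (p1 → ¬p3)), v
10. p1, v
11. ¬(p1 → ¬p3), v
12. p3, v
13. p1 → (p1 → ¬p3), w
14. ¬(p1 → (p1 → ¬p3)), w
15. p1, w
16. ¬(p1 → ¬p3), w
17. p3, w
18. p1 → ¬p3, w
19. ¬p3, w
Accessibility: uRu, uRv, uRw, vRv, vRw, wRw
Branch closes: p3 and ¬p3 both at w.
Every branch closes (one shown): valid in S4, hence also in S5 (every theorem of S4 is a theorem of S5).
T-tableau for the negation ¬(◇◇(p1 → (p1 → ¬p3)) → ◇(p1 → (p1 → ¬p3))):
1. ¬(◇◇(p1 → (p1 → ¬p3)) → ◇(p1 → (p1 → ¬p3))), u
2. ◇◇(p1 → (p1 → ¬p3)), u
3. ¬◇(p1 → (p1 → ¬p3)), u
4. ¬(p1 → (p1 → ¬p3)), u
5. p1, u
6. ¬(p1 → ¬p3), u
7. p3, u
8. ◇(p1 → (p1 → ¬p3)), v
9. ¬(p1 → (p1 → ¬p3)), v
10. p1, v
11. ¬(p1 → ¬p3), v
12. p3, v
13. p1 → (p1 → ¬p3), w
14. p1 → ¬p3, w
15. ¬p3, w
Accessibility: uRu, uRv, vRv, vRw, wRw
Complete open branch: countermodel on a T-frame, so not valid in T, nor in K (the same frame is also a K-frame).

S4, S5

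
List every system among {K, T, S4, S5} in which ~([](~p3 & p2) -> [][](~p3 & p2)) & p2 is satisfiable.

K, T

S4-tableau for the formula:
1. ~([](~p3 & p2) -> [][](~p3 & p2)) & p2, w0
2. ~([](~p3 & p2) -> [][](~p3 & p2)), w0
3. p2, w0
4. [](~p3 & p2), w0
5. ~[][](~p3 & p2), w0
6. ~p3 & p2, w0
7. ~p3, w0
8. ~[](~p3 & p2), w1
9. ~p3 & p2, w1
10. ~p3, w1
11. p2, w1
12. ~(~p3 & p2), w2
13. ~p3 & p2, w2
14. ~p3, w2
15. p2, w2
16. ~p2, w2
Accessibility: w0Rw0, w0Rw1, w0Rw2, w1Rw1, w1Rw2, w2Rw2
Branch closes: p2 and ~p2 both at w2.
Every branch closes (one shown): unsatisfiable in S4, hence also in S5 (every S5-frame is an S4-frame).
T-tableau for the formula:
1. ~([](~p3 & p2) -> [][](~p3 & p2)) & p2, w0
2. ~([](~p3 & p2) -> [][](~p3 & p2)), w0
3. p2, w0
4. [](~p3 & p2), w0
5. ~[][](~p3 & p2), w0
6. ~p3 & p2, w0
7. ~p3, w0
8. ~[](~p3 & p2), w1
9. ~p3 & p2, w1
10. ~p3, w1
11. p2, w1
12. ~(~p3 & p2), w2
13. ~p2, w2
Accessibility: w0Rw0, w0Rw1, w1Rw1, w1Rw2, w2Rw2
Complete open branch: satisfiable in T, hence also in K (this T-model is also a K-model).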